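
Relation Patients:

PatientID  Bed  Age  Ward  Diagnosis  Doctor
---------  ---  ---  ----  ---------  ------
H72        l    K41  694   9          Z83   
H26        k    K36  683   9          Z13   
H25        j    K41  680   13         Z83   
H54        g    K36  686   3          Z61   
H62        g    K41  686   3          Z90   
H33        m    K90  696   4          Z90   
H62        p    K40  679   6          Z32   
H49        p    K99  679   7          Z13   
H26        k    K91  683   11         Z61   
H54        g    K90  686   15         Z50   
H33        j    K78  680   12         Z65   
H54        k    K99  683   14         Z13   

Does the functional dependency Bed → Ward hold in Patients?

Yes

Bed=l: 1 row → Ward = 694 ✓
Bed=k: 3 rows → Ward = 683, 683, 683 ✓
Bed=j: 2 rows → Ward = 680, 680 ✓
Bed=g: 3 rows → Ward = 686, 686, 686 ✓
Bed=m: 1 row → Ward = 696 ✓
Bed=p: 2 rows → Ward = 679, 679 ✓
Every Bed value is associated with a single Ward value, so Bed → Ward holds.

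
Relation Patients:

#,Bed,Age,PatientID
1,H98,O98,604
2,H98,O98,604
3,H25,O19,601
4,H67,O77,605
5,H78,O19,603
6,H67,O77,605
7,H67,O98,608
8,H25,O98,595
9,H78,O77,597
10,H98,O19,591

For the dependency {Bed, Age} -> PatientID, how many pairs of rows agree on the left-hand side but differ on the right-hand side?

(Bed=H98, Age=O98): all 2 rows agree on PatientID — 0 pairs.
(Bed=H67, Age=O77): all 2 rows agree on PatientID — 0 pairs.

0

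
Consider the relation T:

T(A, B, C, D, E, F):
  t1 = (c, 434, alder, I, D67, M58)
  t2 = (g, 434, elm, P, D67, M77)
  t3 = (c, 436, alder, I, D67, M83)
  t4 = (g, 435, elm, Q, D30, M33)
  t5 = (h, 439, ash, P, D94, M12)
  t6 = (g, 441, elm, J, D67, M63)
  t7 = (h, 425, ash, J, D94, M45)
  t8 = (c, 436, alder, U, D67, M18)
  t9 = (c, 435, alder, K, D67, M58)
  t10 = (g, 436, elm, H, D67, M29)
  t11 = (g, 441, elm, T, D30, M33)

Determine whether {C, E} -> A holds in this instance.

(C=alder, E=D67): rows 1, 3, 8, 9 → A = c, c, c, c ✓
(C=elm, E=D67): rows 2, 6, 10 → A = g, g, g ✓
(C=elm, E=D30): rows 4, 11 → A = g, g ✓
(C=ash, E=D94): rows 5, 7 → A = h, h ✓
Every {C, E} value is associated with a single A value, so {C, E} -> A holds.

Yes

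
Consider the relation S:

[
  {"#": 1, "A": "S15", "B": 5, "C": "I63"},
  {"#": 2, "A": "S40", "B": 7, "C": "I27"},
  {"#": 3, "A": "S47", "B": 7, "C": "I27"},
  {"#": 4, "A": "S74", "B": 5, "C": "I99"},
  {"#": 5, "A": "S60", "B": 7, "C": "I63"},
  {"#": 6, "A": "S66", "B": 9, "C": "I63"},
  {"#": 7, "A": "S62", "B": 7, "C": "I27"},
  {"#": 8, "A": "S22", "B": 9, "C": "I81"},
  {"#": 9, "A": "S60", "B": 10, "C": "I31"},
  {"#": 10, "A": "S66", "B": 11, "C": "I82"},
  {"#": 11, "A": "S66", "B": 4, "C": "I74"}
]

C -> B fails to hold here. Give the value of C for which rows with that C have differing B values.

I63

C=I63: rows 1, 5, 6 → B takes values {5, 7, 9} — violation
C=I27: rows 2, 3, 7 → B = 7, 7, 7 ✓
C=I99: row 4 → B = 5 ✓
C=I81: row 8 → B = 9 ✓
C=I31: row 9 → B = 10 ✓
C=I82: row 10 → B = 11 ✓
C=I74: row 11 → B = 4 ✓
The only C value with inconsistent B is C=I63.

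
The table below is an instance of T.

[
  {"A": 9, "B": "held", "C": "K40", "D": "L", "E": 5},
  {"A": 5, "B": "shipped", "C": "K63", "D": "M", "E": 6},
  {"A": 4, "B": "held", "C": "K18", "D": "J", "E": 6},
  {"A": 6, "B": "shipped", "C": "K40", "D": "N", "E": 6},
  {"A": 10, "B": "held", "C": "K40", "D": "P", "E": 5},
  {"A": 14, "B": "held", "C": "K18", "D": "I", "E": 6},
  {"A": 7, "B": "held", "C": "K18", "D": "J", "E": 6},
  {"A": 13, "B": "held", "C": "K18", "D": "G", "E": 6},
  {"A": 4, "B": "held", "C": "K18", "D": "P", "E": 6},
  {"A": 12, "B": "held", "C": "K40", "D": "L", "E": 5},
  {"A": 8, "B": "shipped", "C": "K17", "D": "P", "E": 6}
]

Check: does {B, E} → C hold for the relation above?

(B=held, E=5): 3 rows → C = K40, K40, K40 ✓
(B=shipped, E=6): 3 rows → C takes values {K63, K40, K17} — violation
(B=held, E=6): 5 rows → C = K18, K18, K18, K18, K18 ✓
Two rows agree on {B, E} but differ on C, so {B, E} → C does not hold.

No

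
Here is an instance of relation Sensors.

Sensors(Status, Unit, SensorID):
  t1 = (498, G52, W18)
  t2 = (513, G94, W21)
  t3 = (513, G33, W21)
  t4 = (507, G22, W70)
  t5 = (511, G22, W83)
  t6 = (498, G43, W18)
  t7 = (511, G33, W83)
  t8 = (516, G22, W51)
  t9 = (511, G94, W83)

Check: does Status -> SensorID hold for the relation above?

Status=498: rows 1, 6 → SensorID = W18, W18 ✓
Status=513: rows 2, 3 → SensorID = W21, W21 ✓
Status=507: row 4 → SensorID = W70 ✓
Status=511: rows 5, 7, 9 → SensorID = W83, W83, W83 ✓
Status=516: row 8 → SensorID = W51 ✓
Every Status value is associated with a single SensorID value, so Status -> SensorID holds.

Yes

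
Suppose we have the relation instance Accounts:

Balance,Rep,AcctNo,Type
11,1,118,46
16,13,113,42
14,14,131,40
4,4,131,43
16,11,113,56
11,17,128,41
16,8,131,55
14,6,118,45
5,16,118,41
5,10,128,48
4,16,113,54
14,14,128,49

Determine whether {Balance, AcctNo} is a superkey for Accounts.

No

Two distinct rows share (Balance=16, AcctNo=113), so {Balance, AcctNo} does not determine every attribute — not a superkey.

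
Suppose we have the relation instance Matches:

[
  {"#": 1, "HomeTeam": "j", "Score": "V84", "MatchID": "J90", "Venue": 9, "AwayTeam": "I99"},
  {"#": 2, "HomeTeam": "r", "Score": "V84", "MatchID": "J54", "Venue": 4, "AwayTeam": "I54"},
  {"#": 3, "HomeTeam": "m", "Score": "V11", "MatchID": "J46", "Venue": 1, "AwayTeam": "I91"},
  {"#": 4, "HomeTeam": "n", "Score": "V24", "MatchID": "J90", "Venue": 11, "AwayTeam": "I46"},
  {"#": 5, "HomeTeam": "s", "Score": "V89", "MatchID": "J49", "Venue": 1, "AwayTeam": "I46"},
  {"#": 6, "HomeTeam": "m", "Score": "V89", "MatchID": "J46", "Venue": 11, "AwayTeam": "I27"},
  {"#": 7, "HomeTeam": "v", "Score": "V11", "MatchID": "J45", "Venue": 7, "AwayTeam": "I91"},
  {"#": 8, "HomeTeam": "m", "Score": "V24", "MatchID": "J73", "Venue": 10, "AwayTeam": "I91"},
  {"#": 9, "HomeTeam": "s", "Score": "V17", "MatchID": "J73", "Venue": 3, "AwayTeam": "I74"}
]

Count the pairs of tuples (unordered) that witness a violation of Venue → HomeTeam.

2

Venue=1: violating pairs (3,5) — 1 pair.
Venue=11: violating pairs (4,6) — 1 pair.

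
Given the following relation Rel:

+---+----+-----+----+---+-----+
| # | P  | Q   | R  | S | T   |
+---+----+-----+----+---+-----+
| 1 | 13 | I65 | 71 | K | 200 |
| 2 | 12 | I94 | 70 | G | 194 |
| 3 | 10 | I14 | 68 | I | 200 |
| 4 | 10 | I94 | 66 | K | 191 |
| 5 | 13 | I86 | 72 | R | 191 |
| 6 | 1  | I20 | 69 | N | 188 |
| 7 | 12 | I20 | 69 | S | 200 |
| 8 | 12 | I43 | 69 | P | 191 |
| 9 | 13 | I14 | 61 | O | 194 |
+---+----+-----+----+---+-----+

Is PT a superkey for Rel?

All 9 rows have distinct PT values, so PT → (all attributes) holds and PT is a superkey.

Yes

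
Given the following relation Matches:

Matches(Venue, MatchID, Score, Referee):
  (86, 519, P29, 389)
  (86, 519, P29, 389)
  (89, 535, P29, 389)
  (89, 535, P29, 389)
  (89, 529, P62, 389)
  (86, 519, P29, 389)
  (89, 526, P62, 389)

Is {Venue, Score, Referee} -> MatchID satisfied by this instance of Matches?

No

(Venue=86, Score=P29, Referee=389): 3 rows → MatchID = 519, 519, 519 ✓
(Venue=89, Score=P29, Referee=389): 2 rows → MatchID = 535, 535 ✓
(Venue=89, Score=P62, Referee=389): 2 rows → MatchID takes values {529, 526} — violation
Two rows agree on {Venue, Score, Referee} but differ on MatchID, so {Venue, Score, Referee} -> MatchID does not hold.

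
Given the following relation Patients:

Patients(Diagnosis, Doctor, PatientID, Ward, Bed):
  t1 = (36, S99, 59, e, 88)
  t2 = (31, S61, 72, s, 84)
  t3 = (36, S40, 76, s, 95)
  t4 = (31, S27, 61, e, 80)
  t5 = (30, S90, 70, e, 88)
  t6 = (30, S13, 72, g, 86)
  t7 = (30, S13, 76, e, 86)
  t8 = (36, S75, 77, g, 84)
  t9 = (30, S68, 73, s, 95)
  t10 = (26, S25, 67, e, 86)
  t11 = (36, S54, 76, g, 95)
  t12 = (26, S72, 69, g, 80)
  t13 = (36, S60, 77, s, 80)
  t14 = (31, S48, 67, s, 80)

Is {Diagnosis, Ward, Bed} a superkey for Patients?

All 14 rows have distinct {Diagnosis, Ward, Bed} values, so {Diagnosis, Ward, Bed} → (all attributes) holds and {Diagnosis, Ward, Bed} is a superkey.

Yes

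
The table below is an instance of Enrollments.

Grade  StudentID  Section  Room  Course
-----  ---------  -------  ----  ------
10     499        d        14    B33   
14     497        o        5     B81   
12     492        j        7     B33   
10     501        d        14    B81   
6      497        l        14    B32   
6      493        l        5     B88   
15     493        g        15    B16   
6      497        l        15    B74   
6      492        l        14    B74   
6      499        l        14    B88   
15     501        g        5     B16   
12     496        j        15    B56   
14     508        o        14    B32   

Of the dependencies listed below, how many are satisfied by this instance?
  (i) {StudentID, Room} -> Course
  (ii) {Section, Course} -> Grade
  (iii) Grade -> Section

2

(i) {StudentID, Room} -> Course: (StudentID=499, Room=14): 2 rows → Course takes values {B33, B88} — violation — fails.
(ii) {Section, Course} -> Grade: every LHS value maps to a single RHS value — holds.
(iii) Grade -> Section: every LHS value maps to a single RHS value — holds.
2 of the 3 dependencies hold.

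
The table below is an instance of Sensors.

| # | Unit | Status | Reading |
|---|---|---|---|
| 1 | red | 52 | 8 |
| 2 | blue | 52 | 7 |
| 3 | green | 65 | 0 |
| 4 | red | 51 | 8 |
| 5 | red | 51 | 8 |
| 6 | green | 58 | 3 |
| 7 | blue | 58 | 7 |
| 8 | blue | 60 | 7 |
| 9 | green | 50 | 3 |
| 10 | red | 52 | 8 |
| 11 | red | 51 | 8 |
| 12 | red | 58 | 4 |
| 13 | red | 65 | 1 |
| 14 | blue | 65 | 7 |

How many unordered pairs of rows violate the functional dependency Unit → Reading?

Unit=red: violating pairs (1,12), (1,13), (4,12), (4,13), (5,12), (5,13), (10,12), (10,13), (11,12), (11,13), (12,13) — 11 pairs.
Unit=blue: all 4 rows agree on Reading — 0 pairs.
Unit=green: violating pairs (3,6), (3,9) — 2 pairs.

13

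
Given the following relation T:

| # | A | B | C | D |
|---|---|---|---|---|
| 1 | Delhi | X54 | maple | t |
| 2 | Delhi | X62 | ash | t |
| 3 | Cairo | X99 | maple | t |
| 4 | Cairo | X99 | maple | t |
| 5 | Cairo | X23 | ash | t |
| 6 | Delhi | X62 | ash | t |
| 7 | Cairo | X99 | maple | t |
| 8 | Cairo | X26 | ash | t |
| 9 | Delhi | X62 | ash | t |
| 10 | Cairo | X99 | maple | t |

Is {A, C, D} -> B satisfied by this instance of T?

(A=Delhi, C=maple, D=t): row 1 → B = X54 ✓
(A=Delhi, C=ash, D=t): rows 2, 6, 9 → B = X62, X62, X62 ✓
(A=Cairo, C=maple, D=t): rows 3, 4, 7, 10 → B = X99, X99, X99, X99 ✓
(A=Cairo, C=ash, D=t): rows 5, 8 → B takes values {X23, X26} — violation
Two rows agree on {A, C, D} but differ on B, so {A, C, D} -> B does not hold.

No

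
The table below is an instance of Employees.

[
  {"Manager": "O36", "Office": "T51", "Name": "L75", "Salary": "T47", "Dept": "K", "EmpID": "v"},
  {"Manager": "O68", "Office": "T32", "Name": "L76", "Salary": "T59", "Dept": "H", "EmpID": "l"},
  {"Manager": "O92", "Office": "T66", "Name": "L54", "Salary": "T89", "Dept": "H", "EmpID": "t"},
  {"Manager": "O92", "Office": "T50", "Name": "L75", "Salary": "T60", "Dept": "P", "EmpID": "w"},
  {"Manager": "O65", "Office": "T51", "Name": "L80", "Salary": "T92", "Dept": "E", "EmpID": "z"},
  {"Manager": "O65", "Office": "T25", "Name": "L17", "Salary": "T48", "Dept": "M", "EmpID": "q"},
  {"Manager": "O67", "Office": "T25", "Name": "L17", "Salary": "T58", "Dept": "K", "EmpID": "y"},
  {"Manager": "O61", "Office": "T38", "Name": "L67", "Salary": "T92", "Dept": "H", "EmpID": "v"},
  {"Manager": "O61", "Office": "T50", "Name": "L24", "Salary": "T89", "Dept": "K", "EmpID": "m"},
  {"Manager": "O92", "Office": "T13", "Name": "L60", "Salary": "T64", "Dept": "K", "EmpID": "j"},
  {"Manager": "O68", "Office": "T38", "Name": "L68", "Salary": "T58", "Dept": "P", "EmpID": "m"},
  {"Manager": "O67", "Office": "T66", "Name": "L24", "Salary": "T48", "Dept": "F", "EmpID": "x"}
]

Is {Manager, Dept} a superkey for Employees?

All 12 rows have distinct {Manager, Dept} values, so {Manager, Dept} → (all attributes) holds and {Manager, Dept} is a superkey.

Yes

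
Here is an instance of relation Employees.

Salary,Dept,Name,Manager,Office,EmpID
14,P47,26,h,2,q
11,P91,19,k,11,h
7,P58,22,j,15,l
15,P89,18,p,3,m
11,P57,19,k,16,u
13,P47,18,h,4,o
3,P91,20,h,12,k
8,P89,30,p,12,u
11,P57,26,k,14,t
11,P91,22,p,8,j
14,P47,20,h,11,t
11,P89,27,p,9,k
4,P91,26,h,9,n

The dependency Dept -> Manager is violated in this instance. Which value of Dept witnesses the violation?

Dept=P47: 3 rows → Manager = h, h, h ✓
Dept=P91: 4 rows → Manager takes values {k, h, p} — violation
Dept=P58: 1 row → Manager = j ✓
Dept=P89: 3 rows → Manager = p, p, p ✓
Dept=P57: 2 rows → Manager = k, k ✓
The only Dept value with inconsistent Manager is Dept=P91.

P91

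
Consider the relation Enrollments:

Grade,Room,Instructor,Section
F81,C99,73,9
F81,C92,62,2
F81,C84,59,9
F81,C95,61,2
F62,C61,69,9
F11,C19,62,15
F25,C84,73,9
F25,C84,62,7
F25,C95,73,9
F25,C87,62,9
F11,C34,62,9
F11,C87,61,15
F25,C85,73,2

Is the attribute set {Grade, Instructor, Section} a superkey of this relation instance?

Two distinct rows share (Grade=F25, Instructor=73, Section=9), so {Grade, Instructor, Section} does not determine every attribute — not a superkey.

No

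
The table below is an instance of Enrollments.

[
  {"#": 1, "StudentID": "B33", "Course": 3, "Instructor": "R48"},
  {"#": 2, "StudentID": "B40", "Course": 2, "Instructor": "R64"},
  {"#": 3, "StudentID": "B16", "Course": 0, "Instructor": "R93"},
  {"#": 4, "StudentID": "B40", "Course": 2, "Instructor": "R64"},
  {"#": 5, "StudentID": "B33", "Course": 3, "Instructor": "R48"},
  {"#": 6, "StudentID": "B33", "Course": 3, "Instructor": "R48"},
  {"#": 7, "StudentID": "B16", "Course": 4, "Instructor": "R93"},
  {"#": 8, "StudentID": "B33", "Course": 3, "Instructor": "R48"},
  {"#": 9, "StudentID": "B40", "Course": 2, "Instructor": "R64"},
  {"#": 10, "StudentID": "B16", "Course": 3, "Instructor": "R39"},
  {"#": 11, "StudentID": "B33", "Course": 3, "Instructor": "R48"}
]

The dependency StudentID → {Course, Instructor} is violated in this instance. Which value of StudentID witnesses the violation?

StudentID=B33: rows 1, 5, 6, 8, 11 → {Course,Instructor} = (3, R48), (3, R48), (3, R48), (3, R48), (3, R48) ✓
StudentID=B40: rows 2, 4, 9 → {Course,Instructor} = (2, R64), (2, R64), (2, R64) ✓
StudentID=B16: rows 3, 7, 10 → {Course,Instructor} takes values {(0, R93), (4, R93), (3, R39)} — violation
The only StudentID value with inconsistent RHS is StudentID=B16.

B16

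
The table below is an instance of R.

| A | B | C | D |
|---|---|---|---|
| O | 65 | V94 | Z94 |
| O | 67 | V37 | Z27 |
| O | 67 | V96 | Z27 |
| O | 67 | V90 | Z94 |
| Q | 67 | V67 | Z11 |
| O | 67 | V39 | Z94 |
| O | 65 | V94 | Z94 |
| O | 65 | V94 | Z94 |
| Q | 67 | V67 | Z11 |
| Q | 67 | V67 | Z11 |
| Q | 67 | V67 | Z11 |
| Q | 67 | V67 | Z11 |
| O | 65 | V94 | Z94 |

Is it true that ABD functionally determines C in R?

No

(A=O, B=65, D=Z94): 4 rows → C = V94, V94, V94, V94 ✓
(A=O, B=67, D=Z27): 2 rows → C takes values {V37, V96} — violation
(A=O, B=67, D=Z94): 2 rows → C takes values {V90, V39} — violation
(A=Q, B=67, D=Z11): 5 rows → C = V67, V67, V67, V67, V67 ✓
Two rows agree on ABD but differ on C, so ABD -> C does not hold.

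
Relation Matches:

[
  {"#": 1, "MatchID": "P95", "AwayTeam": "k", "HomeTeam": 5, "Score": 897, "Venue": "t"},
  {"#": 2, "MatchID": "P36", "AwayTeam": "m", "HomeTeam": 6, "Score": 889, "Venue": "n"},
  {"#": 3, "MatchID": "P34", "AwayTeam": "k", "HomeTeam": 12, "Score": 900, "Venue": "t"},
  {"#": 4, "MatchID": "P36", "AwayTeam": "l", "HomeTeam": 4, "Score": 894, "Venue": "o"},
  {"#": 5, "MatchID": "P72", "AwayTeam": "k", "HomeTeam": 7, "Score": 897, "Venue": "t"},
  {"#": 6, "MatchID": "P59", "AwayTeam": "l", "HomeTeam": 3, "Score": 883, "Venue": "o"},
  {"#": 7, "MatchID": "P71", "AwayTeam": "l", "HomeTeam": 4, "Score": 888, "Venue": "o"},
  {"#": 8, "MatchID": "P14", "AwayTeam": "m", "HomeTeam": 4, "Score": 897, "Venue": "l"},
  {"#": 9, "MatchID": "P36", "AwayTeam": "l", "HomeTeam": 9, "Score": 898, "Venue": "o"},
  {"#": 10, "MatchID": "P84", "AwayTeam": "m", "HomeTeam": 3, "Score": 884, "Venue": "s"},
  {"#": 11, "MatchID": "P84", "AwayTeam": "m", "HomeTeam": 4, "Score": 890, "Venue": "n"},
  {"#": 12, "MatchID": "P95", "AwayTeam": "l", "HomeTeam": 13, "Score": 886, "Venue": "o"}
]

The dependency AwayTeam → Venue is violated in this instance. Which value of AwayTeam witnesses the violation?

m

AwayTeam=k: rows 1, 3, 5 → Venue = t, t, t ✓
AwayTeam=m: rows 2, 8, 10, 11 → Venue takes values {n, l, s} — violation
AwayTeam=l: rows 4, 6, 7, 9, 12 → Venue = o, o, o, o, o ✓
The only AwayTeam value with inconsistent Venue is AwayTeam=m.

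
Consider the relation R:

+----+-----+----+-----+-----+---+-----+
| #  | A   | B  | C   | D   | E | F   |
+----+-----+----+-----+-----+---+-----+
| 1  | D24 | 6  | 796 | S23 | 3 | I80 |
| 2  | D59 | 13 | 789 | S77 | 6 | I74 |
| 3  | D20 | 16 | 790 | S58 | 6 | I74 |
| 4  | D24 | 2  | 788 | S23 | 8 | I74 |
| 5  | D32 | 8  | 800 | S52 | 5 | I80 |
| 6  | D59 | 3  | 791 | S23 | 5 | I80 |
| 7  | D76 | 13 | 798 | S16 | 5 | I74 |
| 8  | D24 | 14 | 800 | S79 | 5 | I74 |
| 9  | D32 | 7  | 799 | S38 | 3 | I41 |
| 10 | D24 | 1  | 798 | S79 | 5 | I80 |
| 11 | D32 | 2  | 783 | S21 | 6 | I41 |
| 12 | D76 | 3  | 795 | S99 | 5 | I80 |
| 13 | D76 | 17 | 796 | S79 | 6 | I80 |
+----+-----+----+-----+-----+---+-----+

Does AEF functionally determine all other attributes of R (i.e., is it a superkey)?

Yes

All 13 rows have distinct AEF values, so AEF → (all attributes) holds and AEF is a superkey.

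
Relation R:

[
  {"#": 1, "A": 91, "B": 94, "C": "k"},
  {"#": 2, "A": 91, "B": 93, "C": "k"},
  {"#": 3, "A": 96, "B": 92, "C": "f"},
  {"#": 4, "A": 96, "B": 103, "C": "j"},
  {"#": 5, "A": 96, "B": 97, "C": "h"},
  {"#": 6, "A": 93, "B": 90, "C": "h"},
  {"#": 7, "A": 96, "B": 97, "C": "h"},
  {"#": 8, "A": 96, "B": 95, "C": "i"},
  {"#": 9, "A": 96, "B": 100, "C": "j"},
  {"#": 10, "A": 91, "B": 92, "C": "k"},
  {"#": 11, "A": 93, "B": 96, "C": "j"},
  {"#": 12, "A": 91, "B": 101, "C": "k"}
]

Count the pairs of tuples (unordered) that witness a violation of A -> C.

A=91: all 4 rows agree on C — 0 pairs.
A=96: violating pairs (3,4), (3,5), (3,7), (3,8), (3,9), (4,5), (4,7), (4,8), (5,8), (5,9), (7,8), (7,9), (8,9) — 13 pairs.
A=93: violating pairs (6,11) — 1 pair.

14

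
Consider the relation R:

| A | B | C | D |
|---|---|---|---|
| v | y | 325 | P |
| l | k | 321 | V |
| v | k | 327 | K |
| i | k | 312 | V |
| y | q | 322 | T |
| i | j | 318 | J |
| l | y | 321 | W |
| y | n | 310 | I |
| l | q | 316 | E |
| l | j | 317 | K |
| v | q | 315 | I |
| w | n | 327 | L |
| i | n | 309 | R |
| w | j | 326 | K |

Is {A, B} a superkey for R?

All 14 rows have distinct {A, B} values, so {A, B} → (all attributes) holds and {A, B} is a superkey.

Yes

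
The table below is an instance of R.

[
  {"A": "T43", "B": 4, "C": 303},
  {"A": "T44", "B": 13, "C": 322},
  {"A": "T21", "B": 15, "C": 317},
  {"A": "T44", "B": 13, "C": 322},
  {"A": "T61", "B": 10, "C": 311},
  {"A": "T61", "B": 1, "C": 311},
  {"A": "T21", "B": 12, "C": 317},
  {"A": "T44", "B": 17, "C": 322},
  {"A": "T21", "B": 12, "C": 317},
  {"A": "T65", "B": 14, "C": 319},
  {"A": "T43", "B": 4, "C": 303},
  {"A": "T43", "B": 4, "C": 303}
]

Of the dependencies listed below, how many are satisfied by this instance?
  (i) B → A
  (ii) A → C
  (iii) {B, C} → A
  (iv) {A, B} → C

4

(i) B → A: every LHS value maps to a single RHS value — holds.
(ii) A → C: every LHS value maps to a single RHS value — holds.
(iii) {B, C} → A: every LHS value maps to a single RHS value — holds.
(iv) {A, B} → C: every LHS value maps to a single RHS value — holds.
4 of the 4 dependencies hold.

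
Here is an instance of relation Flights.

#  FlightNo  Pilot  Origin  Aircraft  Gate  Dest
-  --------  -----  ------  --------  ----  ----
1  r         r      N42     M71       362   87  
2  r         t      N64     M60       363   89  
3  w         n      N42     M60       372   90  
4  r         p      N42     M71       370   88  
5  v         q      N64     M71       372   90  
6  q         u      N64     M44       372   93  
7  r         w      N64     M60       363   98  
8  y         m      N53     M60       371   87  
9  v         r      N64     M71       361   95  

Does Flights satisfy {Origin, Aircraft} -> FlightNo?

Yes

(Origin=N42, Aircraft=M71): rows 1, 4 → FlightNo = r, r ✓
(Origin=N64, Aircraft=M60): rows 2, 7 → FlightNo = r, r ✓
(Origin=N42, Aircraft=M60): row 3 → FlightNo = w ✓
(Origin=N64, Aircraft=M71): rows 5, 9 → FlightNo = v, v ✓
(Origin=N64, Aircraft=M44): row 6 → FlightNo = q ✓
(Origin=N53, Aircraft=M60): row 8 → FlightNo = y ✓
Every {Origin, Aircraft} value is associated with a single FlightNo value, so {Origin, Aircraft} -> FlightNo holds.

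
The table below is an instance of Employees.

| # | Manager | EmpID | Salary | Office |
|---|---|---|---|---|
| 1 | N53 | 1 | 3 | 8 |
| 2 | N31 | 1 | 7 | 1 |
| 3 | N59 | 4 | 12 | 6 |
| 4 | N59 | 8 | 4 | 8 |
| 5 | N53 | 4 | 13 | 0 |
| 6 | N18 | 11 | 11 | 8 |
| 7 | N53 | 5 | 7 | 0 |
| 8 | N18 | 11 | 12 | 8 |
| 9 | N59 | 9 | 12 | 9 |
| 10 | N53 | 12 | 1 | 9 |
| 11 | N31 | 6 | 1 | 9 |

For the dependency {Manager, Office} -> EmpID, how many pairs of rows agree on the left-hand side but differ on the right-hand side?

(Manager=N53, Office=0): violating pairs (5,7) — 1 pair.
(Manager=N18, Office=8): all 2 rows agree on EmpID — 0 pairs.

1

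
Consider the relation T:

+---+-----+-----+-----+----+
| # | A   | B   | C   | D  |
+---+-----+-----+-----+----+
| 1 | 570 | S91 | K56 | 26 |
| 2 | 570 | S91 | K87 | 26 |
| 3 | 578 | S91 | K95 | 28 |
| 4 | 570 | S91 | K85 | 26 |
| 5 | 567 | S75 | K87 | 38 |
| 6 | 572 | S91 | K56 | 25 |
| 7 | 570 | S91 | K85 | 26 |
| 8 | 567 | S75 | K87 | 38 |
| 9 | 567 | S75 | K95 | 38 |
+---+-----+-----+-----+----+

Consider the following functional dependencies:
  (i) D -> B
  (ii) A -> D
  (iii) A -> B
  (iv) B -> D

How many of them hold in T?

(i) D -> B: every LHS value maps to a single RHS value — holds.
(ii) A -> D: every LHS value maps to a single RHS value — holds.
(iii) A -> B: every LHS value maps to a single RHS value — holds.
(iv) B -> D: B=S91: rows 1, 2, 3, 4, 6, 7 → D takes values {26, 28, 25} — violation — fails.
3 of the 4 dependencies hold.

3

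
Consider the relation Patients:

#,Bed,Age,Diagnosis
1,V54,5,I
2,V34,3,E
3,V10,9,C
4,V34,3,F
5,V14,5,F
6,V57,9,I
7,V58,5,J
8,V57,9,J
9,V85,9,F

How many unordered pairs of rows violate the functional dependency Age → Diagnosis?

10

Age=5: violating pairs (1,5), (1,7), (5,7) — 3 pairs.
Age=3: violating pairs (2,4) — 1 pair.
Age=9: violating pairs (3,6), (3,8), (3,9), (6,8), (6,9), (8,9) — 6 pairs.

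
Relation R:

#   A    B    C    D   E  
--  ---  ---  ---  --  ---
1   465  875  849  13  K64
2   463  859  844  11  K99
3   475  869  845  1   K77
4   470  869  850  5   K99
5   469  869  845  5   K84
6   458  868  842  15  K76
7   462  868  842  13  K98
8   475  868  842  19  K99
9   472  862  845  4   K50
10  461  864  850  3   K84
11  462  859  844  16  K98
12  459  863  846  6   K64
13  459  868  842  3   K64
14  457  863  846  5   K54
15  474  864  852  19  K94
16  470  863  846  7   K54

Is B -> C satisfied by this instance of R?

No

B=875: row 1 → C = 849 ✓
B=859: rows 2, 11 → C = 844, 844 ✓
B=869: rows 3, 4, 5 → C takes values {845, 850} — violation
B=868: rows 6, 7, 8, 13 → C = 842, 842, 842, 842 ✓
B=862: row 9 → C = 845 ✓
B=864: rows 10, 15 → C takes values {850, 852} — violation
B=863: rows 12, 14, 16 → C = 846, 846, 846 ✓
Two rows agree on B but differ on C, so B -> C does not hold.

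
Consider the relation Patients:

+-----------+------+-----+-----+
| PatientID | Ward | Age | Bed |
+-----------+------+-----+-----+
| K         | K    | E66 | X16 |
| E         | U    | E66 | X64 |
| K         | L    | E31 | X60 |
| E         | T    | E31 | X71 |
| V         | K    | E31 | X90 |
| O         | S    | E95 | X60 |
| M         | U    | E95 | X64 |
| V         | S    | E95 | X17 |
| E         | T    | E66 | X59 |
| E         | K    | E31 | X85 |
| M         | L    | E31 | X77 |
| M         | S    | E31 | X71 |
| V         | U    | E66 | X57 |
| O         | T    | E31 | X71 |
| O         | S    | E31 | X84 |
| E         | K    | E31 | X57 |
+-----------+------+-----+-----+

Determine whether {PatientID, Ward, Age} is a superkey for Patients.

No

Two distinct rows share (PatientID=E, Ward=K, Age=E31), so {PatientID, Ward, Age} does not determine every attribute — not a superkey.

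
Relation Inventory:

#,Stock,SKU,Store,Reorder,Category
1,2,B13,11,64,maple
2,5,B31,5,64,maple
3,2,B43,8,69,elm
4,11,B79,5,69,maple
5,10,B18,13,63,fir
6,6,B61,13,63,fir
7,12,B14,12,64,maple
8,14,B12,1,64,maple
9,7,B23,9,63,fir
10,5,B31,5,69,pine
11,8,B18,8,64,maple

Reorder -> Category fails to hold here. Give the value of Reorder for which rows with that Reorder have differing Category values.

Reorder=64: rows 1, 2, 7, 8, 11 → Category = maple, maple, maple, maple, maple ✓
Reorder=69: rows 3, 4, 10 → Category takes values {elm, maple, pine} — violation
Reorder=63: rows 5, 6, 9 → Category = fir, fir, fir ✓
The only Reorder value with inconsistent Category is Reorder=69.

69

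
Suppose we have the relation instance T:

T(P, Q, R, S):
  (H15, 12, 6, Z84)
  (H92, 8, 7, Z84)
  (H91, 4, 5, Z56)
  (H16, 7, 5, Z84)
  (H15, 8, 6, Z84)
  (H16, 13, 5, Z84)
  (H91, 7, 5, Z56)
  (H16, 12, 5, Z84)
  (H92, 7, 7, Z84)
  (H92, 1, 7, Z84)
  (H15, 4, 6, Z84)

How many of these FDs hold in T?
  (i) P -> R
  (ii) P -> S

(i) P -> R: every LHS value maps to a single RHS value — holds.
(ii) P -> S: every LHS value maps to a single RHS value — holds.
2 of the 2 dependencies hold.

2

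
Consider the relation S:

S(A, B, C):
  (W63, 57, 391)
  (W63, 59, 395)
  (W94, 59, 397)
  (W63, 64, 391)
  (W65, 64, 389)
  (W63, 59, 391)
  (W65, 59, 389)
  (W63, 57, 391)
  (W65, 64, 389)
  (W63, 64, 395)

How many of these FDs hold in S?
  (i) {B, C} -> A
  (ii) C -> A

2

(i) {B, C} -> A: every LHS value maps to a single RHS value — holds.
(ii) C -> A: every LHS value maps to a single RHS value — holds.
2 of the 2 dependencies hold.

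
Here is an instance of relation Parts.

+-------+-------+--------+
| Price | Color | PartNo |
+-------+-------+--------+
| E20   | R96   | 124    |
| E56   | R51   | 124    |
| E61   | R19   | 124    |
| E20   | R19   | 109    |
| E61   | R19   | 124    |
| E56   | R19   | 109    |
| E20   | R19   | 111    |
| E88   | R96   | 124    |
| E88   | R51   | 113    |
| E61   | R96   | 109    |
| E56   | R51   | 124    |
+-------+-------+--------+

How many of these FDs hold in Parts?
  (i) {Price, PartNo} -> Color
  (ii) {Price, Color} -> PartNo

(i) {Price, PartNo} -> Color: every LHS value maps to a single RHS value — holds.
(ii) {Price, Color} -> PartNo: (Price=E20, Color=R19): 2 rows → PartNo takes values {109, 111} — violation — fails.
1 of the 2 dependencies holds.

1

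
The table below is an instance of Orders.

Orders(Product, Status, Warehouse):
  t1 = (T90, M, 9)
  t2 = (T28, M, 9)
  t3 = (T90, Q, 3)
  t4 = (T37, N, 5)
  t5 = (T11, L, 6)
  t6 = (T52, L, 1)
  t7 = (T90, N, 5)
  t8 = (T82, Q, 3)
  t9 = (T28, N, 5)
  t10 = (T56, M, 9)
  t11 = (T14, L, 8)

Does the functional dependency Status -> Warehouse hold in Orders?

Status=M: rows 1, 2, 10 → Warehouse = 9, 9, 9 ✓
Status=Q: rows 3, 8 → Warehouse = 3, 3 ✓
Status=N: rows 4, 7, 9 → Warehouse = 5, 5, 5 ✓
Status=L: rows 5, 6, 11 → Warehouse takes values {6, 1, 8} — violation
Two rows agree on Status but differ on Warehouse, so Status -> Warehouse does not hold.

No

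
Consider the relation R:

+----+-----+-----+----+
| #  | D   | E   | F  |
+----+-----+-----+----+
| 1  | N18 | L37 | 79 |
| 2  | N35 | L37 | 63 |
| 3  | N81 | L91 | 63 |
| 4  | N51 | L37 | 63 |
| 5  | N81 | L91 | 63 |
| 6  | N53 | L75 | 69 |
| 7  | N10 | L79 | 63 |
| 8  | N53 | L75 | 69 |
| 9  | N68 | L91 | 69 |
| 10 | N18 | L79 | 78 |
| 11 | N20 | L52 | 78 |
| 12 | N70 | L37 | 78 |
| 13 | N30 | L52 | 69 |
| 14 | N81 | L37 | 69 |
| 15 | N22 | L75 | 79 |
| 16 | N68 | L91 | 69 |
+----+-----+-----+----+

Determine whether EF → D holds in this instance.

No

(E=L37, F=79): row 1 → D = N18 ✓
(E=L37, F=63): rows 2, 4 → D takes values {N35, N51} — violation
(E=L91, F=63): rows 3, 5 → D = N81, N81 ✓
(E=L75, F=69): rows 6, 8 → D = N53, N53 ✓
(E=L79, F=63): row 7 → D = N10 ✓
(E=L91, F=69): rows 9, 16 → D = N68, N68 ✓
(E=L79, F=78): row 10 → D = N18 ✓
(E=L52, F=78): row 11 → D = N20 ✓
(E=L37, F=78): row 12 → D = N70 ✓
(E=L52, F=69): row 13 → D = N30 ✓
(E=L37, F=69): row 14 → D = N81 ✓
(E=L75, F=79): row 15 → D = N22 ✓
Two rows agree on EF but differ on D, so EF → D does not hold.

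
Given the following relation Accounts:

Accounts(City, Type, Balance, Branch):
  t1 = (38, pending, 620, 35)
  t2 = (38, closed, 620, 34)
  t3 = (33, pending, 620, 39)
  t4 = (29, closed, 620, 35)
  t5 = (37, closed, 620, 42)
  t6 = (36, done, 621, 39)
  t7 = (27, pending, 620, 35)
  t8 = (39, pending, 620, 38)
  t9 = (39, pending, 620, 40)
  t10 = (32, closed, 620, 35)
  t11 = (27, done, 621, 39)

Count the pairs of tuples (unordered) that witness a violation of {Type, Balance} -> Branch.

14

(Type=pending, Balance=620): violating pairs (1,3), (1,8), (1,9), (3,7), (3,8), (3,9), (7,8), (7,9), (8,9) — 9 pairs.
(Type=closed, Balance=620): violating pairs (2,4), (2,5), (2,10), (4,5), (5,10) — 5 pairs.
(Type=done, Balance=621): all 2 rows agree on Branch — 0 pairs.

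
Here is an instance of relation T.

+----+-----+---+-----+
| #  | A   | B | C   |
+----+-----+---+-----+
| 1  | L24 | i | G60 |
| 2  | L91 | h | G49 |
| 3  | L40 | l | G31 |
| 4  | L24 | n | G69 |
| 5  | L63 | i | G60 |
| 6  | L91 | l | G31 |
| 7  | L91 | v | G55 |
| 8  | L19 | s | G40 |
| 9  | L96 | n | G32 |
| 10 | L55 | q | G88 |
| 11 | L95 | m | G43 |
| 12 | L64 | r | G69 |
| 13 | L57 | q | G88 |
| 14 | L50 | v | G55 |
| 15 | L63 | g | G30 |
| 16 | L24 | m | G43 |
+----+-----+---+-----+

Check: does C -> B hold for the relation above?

No

C=G60: rows 1, 5 → B = i, i ✓
C=G49: row 2 → B = h ✓
C=G31: rows 3, 6 → B = l, l ✓
C=G69: rows 4, 12 → B takes values {n, r} — violation
C=G55: rows 7, 14 → B = v, v ✓
C=G40: row 8 → B = s ✓
C=G32: row 9 → B = n ✓
C=G88: rows 10, 13 → B = q, q ✓
C=G43: rows 11, 16 → B = m, m ✓
C=G30: row 15 → B = g ✓
Two rows agree on C but differ on B, so C -> B does not hold.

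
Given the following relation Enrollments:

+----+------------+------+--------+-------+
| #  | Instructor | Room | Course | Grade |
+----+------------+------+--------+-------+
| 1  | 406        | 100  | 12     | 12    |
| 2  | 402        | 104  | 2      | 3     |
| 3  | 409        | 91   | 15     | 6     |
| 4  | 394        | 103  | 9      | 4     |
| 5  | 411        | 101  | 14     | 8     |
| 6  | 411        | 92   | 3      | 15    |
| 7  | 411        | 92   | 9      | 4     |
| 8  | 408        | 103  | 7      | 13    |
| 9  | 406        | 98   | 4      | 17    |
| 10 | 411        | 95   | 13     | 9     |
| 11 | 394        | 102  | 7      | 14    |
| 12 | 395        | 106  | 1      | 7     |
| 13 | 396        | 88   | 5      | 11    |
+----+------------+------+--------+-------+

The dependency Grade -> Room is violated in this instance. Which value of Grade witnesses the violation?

Grade=12: row 1 → Room = 100 ✓
Grade=3: row 2 → Room = 104 ✓
Grade=6: row 3 → Room = 91 ✓
Grade=4: rows 4, 7 → Room takes values {103, 92} — violation
Grade=8: row 5 → Room = 101 ✓
Grade=15: row 6 → Room = 92 ✓
Grade=13: row 8 → Room = 103 ✓
Grade=17: row 9 → Room = 98 ✓
Grade=9: row 10 → Room = 95 ✓
Grade=14: row 11 → Room = 102 ✓
Grade=7: row 12 → Room = 106 ✓
Grade=11: row 13 → Room = 88 ✓
The only Grade value with inconsistent Room is Grade=4.

4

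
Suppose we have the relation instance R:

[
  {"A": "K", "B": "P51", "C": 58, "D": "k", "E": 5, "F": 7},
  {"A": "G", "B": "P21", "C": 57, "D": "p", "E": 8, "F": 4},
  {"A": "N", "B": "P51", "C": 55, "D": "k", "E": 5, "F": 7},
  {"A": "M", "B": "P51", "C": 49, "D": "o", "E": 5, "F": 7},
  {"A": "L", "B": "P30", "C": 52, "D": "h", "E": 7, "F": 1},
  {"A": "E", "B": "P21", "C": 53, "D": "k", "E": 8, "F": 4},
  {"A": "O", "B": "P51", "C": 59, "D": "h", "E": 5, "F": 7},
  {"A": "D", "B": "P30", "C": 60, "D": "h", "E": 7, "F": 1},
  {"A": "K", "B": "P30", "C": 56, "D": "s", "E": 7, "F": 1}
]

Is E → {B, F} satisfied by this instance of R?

Yes

E=5: 4 rows → {B,F} = (P51, 7), (P51, 7), (P51, 7), (P51, 7) ✓
E=8: 2 rows → {B,F} = (P21, 4), (P21, 4) ✓
E=7: 3 rows → {B,F} = (P30, 1), (P30, 1), (P30, 1) ✓
Every E value is associated with a single {B, F} value, so E → {B, F} holds.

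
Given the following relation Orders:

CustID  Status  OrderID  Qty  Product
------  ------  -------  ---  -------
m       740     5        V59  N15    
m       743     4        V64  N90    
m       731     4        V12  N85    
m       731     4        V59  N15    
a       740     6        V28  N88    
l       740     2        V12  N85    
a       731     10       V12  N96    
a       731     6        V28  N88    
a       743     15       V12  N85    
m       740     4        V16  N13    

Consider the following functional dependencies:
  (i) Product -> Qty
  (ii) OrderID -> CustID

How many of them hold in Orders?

2

(i) Product -> Qty: every LHS value maps to a single RHS value — holds.
(ii) OrderID -> CustID: every LHS value maps to a single RHS value — holds.
2 of the 2 dependencies hold.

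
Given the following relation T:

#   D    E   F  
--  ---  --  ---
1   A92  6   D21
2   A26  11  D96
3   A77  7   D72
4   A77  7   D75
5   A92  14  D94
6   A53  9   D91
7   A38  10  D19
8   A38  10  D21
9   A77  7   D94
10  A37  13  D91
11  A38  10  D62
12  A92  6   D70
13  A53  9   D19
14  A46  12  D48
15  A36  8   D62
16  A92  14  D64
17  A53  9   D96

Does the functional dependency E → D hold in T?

Yes

E=6: rows 1, 12 → D = A92, A92 ✓
E=11: row 2 → D = A26 ✓
E=7: rows 3, 4, 9 → D = A77, A77, A77 ✓
E=14: rows 5, 16 → D = A92, A92 ✓
E=9: rows 6, 13, 17 → D = A53, A53, A53 ✓
E=10: rows 7, 8, 11 → D = A38, A38, A38 ✓
E=13: row 10 → D = A37 ✓
E=12: row 14 → D = A46 ✓
E=8: row 15 → D = A36 ✓
Every E value is associated with a single D value, so E → D holds.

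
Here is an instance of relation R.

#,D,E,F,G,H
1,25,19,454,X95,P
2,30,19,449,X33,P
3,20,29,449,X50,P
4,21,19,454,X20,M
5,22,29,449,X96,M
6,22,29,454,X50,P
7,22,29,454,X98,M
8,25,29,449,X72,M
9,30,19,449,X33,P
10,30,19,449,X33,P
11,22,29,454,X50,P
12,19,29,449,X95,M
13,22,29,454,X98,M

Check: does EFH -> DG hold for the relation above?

(E=19, F=454, H=P): row 1 → {D,G} = (25, X95) ✓
(E=19, F=449, H=P): rows 2, 9, 10 → {D,G} = (30, X33), (30, X33), (30, X33) ✓
(E=29, F=449, H=P): row 3 → {D,G} = (20, X50) ✓
(E=19, F=454, H=M): row 4 → {D,G} = (21, X20) ✓
(E=29, F=449, H=M): rows 5, 8, 12 → {D,G} takes values {(22, X96), (25, X72), (19, X95)} — violation
(E=29, F=454, H=P): rows 6, 11 → {D,G} = (22, X50), (22, X50) ✓
(E=29, F=454, H=M): rows 7, 13 → {D,G} = (22, X98), (22, X98) ✓
Two rows agree on EFH but differ on DG, so EFH -> DG does not hold.

No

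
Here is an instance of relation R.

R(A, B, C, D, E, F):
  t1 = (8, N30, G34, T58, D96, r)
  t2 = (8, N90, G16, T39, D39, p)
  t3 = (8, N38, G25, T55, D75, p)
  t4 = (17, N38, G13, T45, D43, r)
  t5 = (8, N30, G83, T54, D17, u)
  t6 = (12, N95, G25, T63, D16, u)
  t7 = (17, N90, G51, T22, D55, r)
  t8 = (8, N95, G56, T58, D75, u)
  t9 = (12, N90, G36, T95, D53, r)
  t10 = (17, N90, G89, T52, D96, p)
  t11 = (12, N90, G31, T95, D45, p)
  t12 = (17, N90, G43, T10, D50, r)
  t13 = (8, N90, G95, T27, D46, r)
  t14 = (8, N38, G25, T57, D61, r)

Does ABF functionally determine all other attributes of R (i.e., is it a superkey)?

Rows 7 and 12 have the same ABF value (A=17, B=N90, F=r) but are distinct tuples, so ABF does not determine every attribute — not a superkey.

No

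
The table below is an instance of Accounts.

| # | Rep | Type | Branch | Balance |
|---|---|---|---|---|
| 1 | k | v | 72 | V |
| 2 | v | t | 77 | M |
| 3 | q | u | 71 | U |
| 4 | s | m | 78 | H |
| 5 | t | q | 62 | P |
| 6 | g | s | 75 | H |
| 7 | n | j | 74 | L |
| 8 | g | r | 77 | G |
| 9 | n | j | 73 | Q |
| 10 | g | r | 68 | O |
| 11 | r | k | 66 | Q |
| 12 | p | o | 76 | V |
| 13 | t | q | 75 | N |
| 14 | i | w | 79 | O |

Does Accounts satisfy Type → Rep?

Yes

Type=v: row 1 → Rep = k ✓
Type=t: row 2 → Rep = v ✓
Type=u: row 3 → Rep = q ✓
Type=m: row 4 → Rep = s ✓
Type=q: rows 5, 13 → Rep = t, t ✓
Type=s: row 6 → Rep = g ✓
Type=j: rows 7, 9 → Rep = n, n ✓
Type=r: rows 8, 10 → Rep = g, g ✓
Type=k: row 11 → Rep = r ✓
Type=o: row 12 → Rep = p ✓
Type=w: row 14 → Rep = i ✓
Every Type value is associated with a single Rep value, so Type → Rep holds.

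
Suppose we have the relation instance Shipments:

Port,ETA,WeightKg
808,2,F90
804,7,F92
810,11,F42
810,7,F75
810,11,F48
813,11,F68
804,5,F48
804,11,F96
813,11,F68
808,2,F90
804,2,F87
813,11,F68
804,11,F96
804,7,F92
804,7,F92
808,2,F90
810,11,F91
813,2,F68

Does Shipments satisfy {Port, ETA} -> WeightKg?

No

(Port=808, ETA=2): 3 rows → WeightKg = F90, F90, F90 ✓
(Port=804, ETA=7): 3 rows → WeightKg = F92, F92, F92 ✓
(Port=810, ETA=11): 3 rows → WeightKg takes values {F42, F48, F91} — violation
(Port=810, ETA=7): 1 row → WeightKg = F75 ✓
(Port=813, ETA=11): 3 rows → WeightKg = F68, F68, F68 ✓
(Port=804, ETA=5): 1 row → WeightKg = F48 ✓
(Port=804, ETA=11): 2 rows → WeightKg = F96, F96 ✓
(Port=804, ETA=2): 1 row → WeightKg = F87 ✓
(Port=813, ETA=2): 1 row → WeightKg = F68 ✓
Two rows agree on {Port, ETA} but differ on WeightKg, so {Port, ETA} -> WeightKg does not hold.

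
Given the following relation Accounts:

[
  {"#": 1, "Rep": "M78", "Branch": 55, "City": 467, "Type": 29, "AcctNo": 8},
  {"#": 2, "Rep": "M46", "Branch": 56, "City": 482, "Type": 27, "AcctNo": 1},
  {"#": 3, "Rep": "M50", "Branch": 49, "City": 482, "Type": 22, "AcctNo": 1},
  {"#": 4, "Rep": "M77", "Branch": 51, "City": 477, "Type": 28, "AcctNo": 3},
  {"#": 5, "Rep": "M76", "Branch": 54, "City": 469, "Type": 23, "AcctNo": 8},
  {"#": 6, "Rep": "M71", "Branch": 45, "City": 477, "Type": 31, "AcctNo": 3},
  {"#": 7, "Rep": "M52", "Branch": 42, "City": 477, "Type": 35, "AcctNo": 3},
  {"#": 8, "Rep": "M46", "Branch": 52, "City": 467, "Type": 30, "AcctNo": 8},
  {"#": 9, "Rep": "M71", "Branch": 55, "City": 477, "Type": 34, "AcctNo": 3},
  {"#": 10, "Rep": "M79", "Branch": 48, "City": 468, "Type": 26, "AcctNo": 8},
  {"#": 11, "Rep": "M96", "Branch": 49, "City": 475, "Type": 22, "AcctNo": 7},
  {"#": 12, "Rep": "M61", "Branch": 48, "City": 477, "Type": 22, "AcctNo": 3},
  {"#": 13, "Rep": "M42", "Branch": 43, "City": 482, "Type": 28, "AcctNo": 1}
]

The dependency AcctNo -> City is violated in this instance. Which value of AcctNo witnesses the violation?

AcctNo=8: rows 1, 5, 8, 10 → City takes values {467, 469, 468} — violation
AcctNo=1: rows 2, 3, 13 → City = 482, 482, 482 ✓
AcctNo=3: rows 4, 6, 7, 9, 12 → City = 477, 477, 477, 477, 477 ✓
AcctNo=7: row 11 → City = 475 ✓
The only AcctNo value with inconsistent City is AcctNo=8.

8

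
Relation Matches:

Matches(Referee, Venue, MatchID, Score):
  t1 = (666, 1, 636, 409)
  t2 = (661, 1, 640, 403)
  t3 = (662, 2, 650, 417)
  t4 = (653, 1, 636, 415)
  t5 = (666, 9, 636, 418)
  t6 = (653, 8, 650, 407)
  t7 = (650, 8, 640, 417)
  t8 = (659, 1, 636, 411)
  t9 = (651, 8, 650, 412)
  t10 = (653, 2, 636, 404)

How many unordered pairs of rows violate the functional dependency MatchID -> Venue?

10

MatchID=636: violating pairs (1,5), (1,10), (4,5), (4,10), (5,8), (5,10), (8,10) — 7 pairs.
MatchID=640: violating pairs (2,7) — 1 pair.
MatchID=650: violating pairs (3,6), (3,9) — 2 pairs.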